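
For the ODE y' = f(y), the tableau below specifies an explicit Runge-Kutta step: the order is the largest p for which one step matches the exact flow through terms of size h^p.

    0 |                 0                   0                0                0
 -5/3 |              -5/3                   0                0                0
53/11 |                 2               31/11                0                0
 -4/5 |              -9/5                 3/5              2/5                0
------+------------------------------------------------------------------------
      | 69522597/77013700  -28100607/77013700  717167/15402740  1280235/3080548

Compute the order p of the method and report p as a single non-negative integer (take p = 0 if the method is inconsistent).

b = (69522597/77013700, -28100607/77013700, 717167/15402740, 1280235/3080548)
c = (0, -5/3, 53/11, -4/5)
Ac = (0, 0, -155/33, 51/55)
Σ b_i: 69522597/77013700·1 + (-28100607/77013700)·1 + 717167/15402740·1 + 1280235/3080548·1 = 1 ✓
b·c: (-28100607/77013700)·(-5/3) + 717167/15402740·53/11 + 1280235/3080548·(-4/5) = 1/2 ✓
b·c²: (-28100607/77013700)·25/9 + 717167/15402740·2809/121 + 1280235/3080548·16/25 = 1/3 ✓
b·Ac: 717167/15402740·(-155/33) + 1280235/3080548·51/55 = 1/6 ✓
b·c³: (-28100607/77013700)·(-125/27) + 717167/15402740·148877/1331 + 1280235/3080548·(-64/125) = 25482430069/3812178150 ≠ 1/4 ⇒ order 3.
b·(c∘Ac): 717167/15402740·(-8215/363) + 1280235/3080548·(-204/275) = -62935829/46208220 ≠ 1/8
b·Ac²: 717167/15402740·775/99 + 1280235/3080548·19879/1815 = 749665667/152487126 ≠ 1/12
b·A²c: 1280235/3080548·(-62/33) = -1202645/1540274 ≠ 1/24

3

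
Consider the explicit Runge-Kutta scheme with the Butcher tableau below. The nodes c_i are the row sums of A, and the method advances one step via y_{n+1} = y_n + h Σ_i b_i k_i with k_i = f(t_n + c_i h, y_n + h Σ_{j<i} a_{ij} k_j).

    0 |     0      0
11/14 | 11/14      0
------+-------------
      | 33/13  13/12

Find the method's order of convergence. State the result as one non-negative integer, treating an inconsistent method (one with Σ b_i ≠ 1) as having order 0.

b = (33/13, 13/12)
c = (0, 11/14)
Σ b_i: 33/13·1 + 13/12·1 = 565/156 ≠ 1 ⇒ order 0.

0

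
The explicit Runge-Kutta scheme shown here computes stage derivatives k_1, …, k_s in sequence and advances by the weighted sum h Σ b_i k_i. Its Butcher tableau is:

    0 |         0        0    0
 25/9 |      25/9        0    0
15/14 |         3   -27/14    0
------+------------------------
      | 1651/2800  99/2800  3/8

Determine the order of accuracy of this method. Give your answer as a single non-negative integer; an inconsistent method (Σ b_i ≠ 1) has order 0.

b = (1651/2800, 99/2800, 3/8)
c = (0, 25/9, 15/14)
Ac = (0, 0, -75/14)
Σ b_i: 1651/2800·1 + 99/2800·1 + 3/8·1 = 1 ✓
b·c: 99/2800·25/9 + 3/8·15/14 = 1/2 ✓
b·c²: 99/2800·625/81 + 3/8·225/196 = 9925/14112 ≠ 1/3 ⇒ order 2.
b·Ac: 3/8·(-75/14) = -225/112 ≠ 1/6

2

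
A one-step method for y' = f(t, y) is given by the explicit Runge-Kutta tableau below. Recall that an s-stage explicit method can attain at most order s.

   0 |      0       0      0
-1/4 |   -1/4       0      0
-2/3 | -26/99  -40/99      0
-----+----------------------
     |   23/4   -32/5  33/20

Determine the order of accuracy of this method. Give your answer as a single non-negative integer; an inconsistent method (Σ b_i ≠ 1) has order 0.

3

b = (23/4, -32/5, 33/20)
c = (0, -1/4, -2/3)
Ac = (0, 0, 10/99)
Σ b_i: 23/4·1 + (-32/5)·1 + 33/20·1 = 1 ✓
b·c: (-32/5)·(-1/4) + 33/20·(-2/3) = 1/2 ✓
b·c²: (-32/5)·1/16 + 33/20·4/9 = 1/3 ✓
b·Ac: 33/20·10/99 = 1/6 ✓; 3 stages ⇒ order 3.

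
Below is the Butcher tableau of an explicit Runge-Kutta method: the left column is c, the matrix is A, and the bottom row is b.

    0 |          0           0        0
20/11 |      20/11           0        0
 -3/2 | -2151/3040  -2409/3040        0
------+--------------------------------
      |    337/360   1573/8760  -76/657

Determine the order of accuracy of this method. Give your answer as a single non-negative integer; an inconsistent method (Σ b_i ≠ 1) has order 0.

3

b = (337/360, 1573/8760, -76/657)
c = (0, 20/11, -3/2)
Ac = (0, 0, -219/152)
Σ b_i: 337/360·1 + 1573/8760·1 + (-76/657)·1 = 1 ✓
b·c: 1573/8760·20/11 + (-76/657)·(-3/2) = 1/2 ✓
b·c²: 1573/8760·400/121 + (-76/657)·9/4 = 1/3 ✓
b·Ac: (-76/657)·(-219/152) = 1/6 ✓; 3 stages ⇒ order 3.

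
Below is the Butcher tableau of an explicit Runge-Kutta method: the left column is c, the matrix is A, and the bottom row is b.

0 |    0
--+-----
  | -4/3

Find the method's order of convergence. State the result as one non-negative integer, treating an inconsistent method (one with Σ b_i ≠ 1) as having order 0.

b = (-4/3)
c = (0)
Σ b_i: (-4/3)·1 = -4/3 ≠ 1 ⇒ order 0.

0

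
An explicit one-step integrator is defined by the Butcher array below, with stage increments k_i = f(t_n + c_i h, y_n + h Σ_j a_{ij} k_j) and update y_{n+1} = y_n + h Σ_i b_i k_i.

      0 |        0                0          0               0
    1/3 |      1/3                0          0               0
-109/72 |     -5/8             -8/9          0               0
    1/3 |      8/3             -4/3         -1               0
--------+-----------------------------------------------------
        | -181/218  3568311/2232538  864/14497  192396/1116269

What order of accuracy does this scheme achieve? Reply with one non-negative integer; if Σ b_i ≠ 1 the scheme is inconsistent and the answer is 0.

3

b = (-181/218, 3568311/2232538, 864/14497, 192396/1116269)
c = (0, 1/3, -109/72, 1/3)
Ac = (0, 0, -8/27, 77/72)
Σ b_i: (-181/218)·1 + 3568311/2232538·1 + 864/14497·1 + 192396/1116269·1 = 1 ✓
b·c: 3568311/2232538·1/3 + 864/14497·(-109/72) + 192396/1116269·1/3 = 1/2 ✓
b·c²: 3568311/2232538·1/9 + 864/14497·11881/5184 + 192396/1116269·1/9 = 1/3 ✓
b·Ac: 864/14497·(-8/27) + 192396/1116269·77/72 = 1/6 ✓
b·c³: 3568311/2232538·1/27 + 864/14497·(-1295029/373248) + 192396/1116269·1/27 = -61/432 ≠ 1/4 ⇒ order 3.
b·(c∘Ac): 864/14497·109/243 + 192396/1116269·77/216 = 173/1962 ≠ 1/8
b·Ac²: 864/14497·(-8/81) + 192396/1116269·(-12649/5184) = -14185/33264 ≠ 1/12
b·A²c: 192396/1116269·8/27 = 513056/10046421 ≠ 1/24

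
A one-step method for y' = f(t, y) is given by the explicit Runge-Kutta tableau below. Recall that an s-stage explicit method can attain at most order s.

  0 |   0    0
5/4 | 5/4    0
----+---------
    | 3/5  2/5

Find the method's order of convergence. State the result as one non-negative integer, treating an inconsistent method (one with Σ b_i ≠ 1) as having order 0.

2

b = (3/5, 2/5)
c = (0, 5/4)
Σ b_i: 3/5·1 + 2/5·1 = 1 ✓
b·c: 2/5·5/4 = 1/2 ✓; 2 stages ⇒ order 2.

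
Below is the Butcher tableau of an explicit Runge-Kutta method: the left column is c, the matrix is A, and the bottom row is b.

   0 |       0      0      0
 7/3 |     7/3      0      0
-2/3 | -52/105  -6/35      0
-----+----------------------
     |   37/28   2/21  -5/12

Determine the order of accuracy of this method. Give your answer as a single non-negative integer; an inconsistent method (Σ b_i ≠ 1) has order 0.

b = (37/28, 2/21, -5/12)
c = (0, 7/3, -2/3)
Ac = (0, 0, -2/5)
Σ b_i: 37/28·1 + 2/21·1 + (-5/12)·1 = 1 ✓
b·c: 2/21·7/3 + (-5/12)·(-2/3) = 1/2 ✓
b·c²: 2/21·49/9 + (-5/12)·4/9 = 1/3 ✓
b·Ac: (-5/12)·(-2/5) = 1/6 ✓; 3 stages ⇒ order 3.

3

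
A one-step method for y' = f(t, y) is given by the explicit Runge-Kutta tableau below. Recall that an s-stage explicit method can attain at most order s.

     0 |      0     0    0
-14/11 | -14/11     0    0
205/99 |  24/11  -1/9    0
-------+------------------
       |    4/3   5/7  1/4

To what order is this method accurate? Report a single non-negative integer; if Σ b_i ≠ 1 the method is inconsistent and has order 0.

b = (4/3, 5/7, 1/4)
c = (0, -14/11, 205/99)
Ac = (0, 0, 14/99)
Σ b_i: 4/3·1 + 5/7·1 + 1/4·1 = 193/84 ≠ 1 ⇒ order 0.

0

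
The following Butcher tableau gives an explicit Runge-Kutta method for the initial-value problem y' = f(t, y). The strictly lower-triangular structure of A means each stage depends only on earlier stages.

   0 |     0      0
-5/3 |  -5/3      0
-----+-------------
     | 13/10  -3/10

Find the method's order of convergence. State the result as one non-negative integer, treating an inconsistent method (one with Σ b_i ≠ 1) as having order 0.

2

b = (13/10, -3/10)
c = (0, -5/3)
Σ b_i: 13/10·1 + (-3/10)·1 = 1 ✓
b·c: (-3/10)·(-5/3) = 1/2 ✓; 2 stages ⇒ order 2.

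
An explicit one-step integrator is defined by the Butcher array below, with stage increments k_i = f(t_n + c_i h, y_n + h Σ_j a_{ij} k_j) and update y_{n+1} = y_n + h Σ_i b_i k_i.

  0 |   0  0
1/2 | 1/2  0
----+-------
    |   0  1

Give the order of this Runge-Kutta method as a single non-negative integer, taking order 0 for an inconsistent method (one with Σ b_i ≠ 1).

2

b = (0, 1)
c = (0, 1/2)
Σ b_i: 1·1 = 1 ✓
b·c: 1·1/2 = 1/2 ✓; 2 stages ⇒ order 2.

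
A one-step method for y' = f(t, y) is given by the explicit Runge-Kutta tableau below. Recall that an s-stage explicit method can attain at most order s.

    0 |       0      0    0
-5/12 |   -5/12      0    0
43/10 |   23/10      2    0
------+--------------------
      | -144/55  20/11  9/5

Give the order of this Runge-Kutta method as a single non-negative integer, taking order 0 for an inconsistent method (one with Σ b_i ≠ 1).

b = (-144/55, 20/11, 9/5)
c = (0, -5/12, 43/10)
Ac = (0, 0, -5/6)
Σ b_i: (-144/55)·1 + 20/11·1 + 9/5·1 = 1 ✓
b·c: 20/11·(-5/12) + 9/5·43/10 = 11521/1650 ≠ 1/2 ⇒ order 1.

1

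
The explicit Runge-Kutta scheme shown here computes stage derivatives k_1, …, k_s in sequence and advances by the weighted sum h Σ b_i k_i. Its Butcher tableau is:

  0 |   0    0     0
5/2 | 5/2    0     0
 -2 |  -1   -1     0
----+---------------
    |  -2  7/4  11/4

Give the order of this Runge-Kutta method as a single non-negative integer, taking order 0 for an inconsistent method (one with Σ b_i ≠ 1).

0

b = (-2, 7/4, 11/4)
c = (0, 5/2, -2)
Ac = (0, 0, -5/2)
Σ b_i: (-2)·1 + 7/4·1 + 11/4·1 = 5/2 ≠ 1 ⇒ order 0.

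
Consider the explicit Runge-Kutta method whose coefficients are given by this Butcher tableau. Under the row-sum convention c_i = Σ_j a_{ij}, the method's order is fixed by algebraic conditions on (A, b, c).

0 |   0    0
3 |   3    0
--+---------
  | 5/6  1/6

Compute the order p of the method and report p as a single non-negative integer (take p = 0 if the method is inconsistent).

b = (5/6, 1/6)
c = (0, 3)
Σ b_i: 5/6·1 + 1/6·1 = 1 ✓
b·c: 1/6·3 = 1/2 ✓; 2 stages ⇒ order 2.

2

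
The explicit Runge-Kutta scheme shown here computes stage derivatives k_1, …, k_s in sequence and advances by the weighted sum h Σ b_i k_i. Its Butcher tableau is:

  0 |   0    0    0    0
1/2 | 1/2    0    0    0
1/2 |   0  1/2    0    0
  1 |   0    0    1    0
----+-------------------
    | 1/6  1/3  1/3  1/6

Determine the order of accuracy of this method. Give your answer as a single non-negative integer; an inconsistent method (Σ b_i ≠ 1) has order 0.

b = (1/6, 1/3, 1/3, 1/6)
c = (0, 1/2, 1/2, 1)
Ac = (0, 0, 1/4, 1/2)
Σ b_i: 1/6·1 + 1/3·1 + 1/3·1 + 1/6·1 = 1 ✓
b·c: 1/3·1/2 + 1/3·1/2 + 1/6·1 = 1/2 ✓
b·c²: 1/3·1/4 + 1/3·1/4 + 1/6·1 = 1/3 ✓
b·Ac: 1/3·1/4 + 1/6·1/2 = 1/6 ✓
b·c³: 1/3·1/8 + 1/3·1/8 + 1/6·1 = 1/4 ✓
b·(c∘Ac): 1/3·1/8 + 1/6·1/2 = 1/8 ✓
b·Ac²: 1/3·1/8 + 1/6·1/4 = 1/12 ✓
b·A²c: 1/6·1/4 = 1/24 ✓; 4 stages ⇒ order 4.

4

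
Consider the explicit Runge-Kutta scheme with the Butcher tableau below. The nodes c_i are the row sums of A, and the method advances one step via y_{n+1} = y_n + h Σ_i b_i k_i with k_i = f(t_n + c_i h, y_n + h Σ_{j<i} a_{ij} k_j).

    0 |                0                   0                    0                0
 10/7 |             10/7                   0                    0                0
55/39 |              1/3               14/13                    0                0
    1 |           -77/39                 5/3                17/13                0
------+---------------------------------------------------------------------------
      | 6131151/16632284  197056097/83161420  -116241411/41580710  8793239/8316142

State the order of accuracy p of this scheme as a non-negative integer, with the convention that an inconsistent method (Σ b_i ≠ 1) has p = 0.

b = (6131151/16632284, 197056097/83161420, -116241411/41580710, 8793239/8316142)
c = (0, 10/7, 55/39, 1)
Ac = (0, 0, 20/13, 14995/3549)
Σ b_i: 6131151/16632284·1 + 197056097/83161420·1 + (-116241411/41580710)·1 + 8793239/8316142·1 = 1 ✓
b·c: 197056097/83161420·10/7 + (-116241411/41580710)·55/39 + 8793239/8316142·1 = 1/2 ✓
b·c²: 197056097/83161420·100/49 + (-116241411/41580710)·3025/1521 + 8793239/8316142·1 = 1/3 ✓
b·Ac: (-116241411/41580710)·20/13 + 8793239/8316142·14995/3549 = 1/6 ✓
b·c³: 197056097/83161420·1000/343 + (-116241411/41580710)·166375/59319 + 8793239/8316142·1 = 425209658/3405460149 ≠ 1/4 ⇒ order 3.
b·(c∘Ac): (-116241411/41580710)·1100/507 + 8793239/8316142·14995/3549 = -39862345/24948426 ≠ 1/8
b·Ac²: (-116241411/41580710)·200/91 + 8793239/8316142·5815325/968877 = 1378402765/6810920298 ≠ 1/12
b·A²c: 8793239/8316142·340/169 = 8845270/4158071 ≠ 1/24

3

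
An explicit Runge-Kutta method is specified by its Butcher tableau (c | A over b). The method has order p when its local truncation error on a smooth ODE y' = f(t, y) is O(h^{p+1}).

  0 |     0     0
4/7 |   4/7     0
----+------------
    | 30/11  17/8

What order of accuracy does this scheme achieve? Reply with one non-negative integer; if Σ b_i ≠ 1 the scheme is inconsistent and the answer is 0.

0

b = (30/11, 17/8)
c = (0, 4/7)
Σ b_i: 30/11·1 + 17/8·1 = 427/88 ≠ 1 ⇒ order 0.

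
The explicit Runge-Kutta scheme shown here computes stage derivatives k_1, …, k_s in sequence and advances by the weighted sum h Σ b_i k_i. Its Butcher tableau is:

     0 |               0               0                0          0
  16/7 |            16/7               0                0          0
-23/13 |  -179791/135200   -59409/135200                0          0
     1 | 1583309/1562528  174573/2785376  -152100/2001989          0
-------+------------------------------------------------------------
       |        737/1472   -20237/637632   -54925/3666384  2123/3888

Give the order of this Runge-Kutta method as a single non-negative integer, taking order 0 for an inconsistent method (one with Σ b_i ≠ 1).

b = (737/1472, -20237/637632, -54925/3666384, 2123/3888)
c = (0, 16/7, -23/13, 1)
Ac = (0, 0, -8487/8450, 1179/4246)
Σ b_i: 737/1472·1 + (-20237/637632)·1 + (-54925/3666384)·1 + 2123/3888·1 = 1 ✓
b·c: (-20237/637632)·16/7 + (-54925/3666384)·(-23/13) + 2123/3888·1 = 1/2 ✓
b·c²: (-20237/637632)·256/49 + (-54925/3666384)·529/169 + 2123/3888·1 = 1/3 ✓
b·Ac: (-54925/3666384)·(-8487/8450) + 2123/3888·1179/4246 = 1/6 ✓
b·c³: (-20237/637632)·4096/343 + (-54925/3666384)·(-12167/2197) + 2123/3888·1 = 1/4 ✓
b·(c∘Ac): (-54925/3666384)·195201/109850 + 2123/3888·1179/4246 = 1/8 ✓
b·Ac²: (-54925/3666384)·(-67896/29575) + 2123/3888·1332/14861 = 1/12 ✓
b·A²c: 2123/3888·162/2123 = 1/24 ✓; 4 stages ⇒ order 4.

4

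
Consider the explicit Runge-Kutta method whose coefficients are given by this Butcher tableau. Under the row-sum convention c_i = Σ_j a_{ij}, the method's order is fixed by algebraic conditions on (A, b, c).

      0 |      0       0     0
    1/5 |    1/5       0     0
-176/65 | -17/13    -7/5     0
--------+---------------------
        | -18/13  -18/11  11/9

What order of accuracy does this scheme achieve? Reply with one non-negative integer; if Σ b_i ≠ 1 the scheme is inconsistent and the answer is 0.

b = (-18/13, -18/11, 11/9)
c = (0, 1/5, -176/65)
Ac = (0, 0, -7/25)
Σ b_i: (-18/13)·1 + (-18/11)·1 + 11/9·1 = -2315/1287 ≠ 1 ⇒ order 0.

0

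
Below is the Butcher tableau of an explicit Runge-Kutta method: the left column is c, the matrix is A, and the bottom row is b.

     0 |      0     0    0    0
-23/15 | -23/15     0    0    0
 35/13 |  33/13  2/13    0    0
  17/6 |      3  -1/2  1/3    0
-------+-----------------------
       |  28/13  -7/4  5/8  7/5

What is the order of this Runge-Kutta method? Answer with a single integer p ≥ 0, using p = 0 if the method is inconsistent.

b = (28/13, -7/4, 5/8, 7/5)
c = (0, -23/15, 35/13, 17/6)
Ac = (0, 0, -46/195, 649/390)
Σ b_i: 28/13·1 + (-7/4)·1 + 5/8·1 + 7/5·1 = 1263/520 ≠ 1 ⇒ order 0.

0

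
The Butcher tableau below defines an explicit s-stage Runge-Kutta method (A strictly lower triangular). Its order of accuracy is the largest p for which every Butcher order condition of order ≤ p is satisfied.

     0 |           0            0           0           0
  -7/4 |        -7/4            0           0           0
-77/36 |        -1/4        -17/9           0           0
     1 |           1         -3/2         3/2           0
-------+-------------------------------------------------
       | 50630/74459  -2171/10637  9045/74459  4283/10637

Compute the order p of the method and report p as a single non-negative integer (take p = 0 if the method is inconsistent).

b = (50630/74459, -2171/10637, 9045/74459, 4283/10637)
c = (0, -7/4, -77/36, 1)
Ac = (0, 0, 119/36, -7/12)
Σ b_i: 50630/74459·1 + (-2171/10637)·1 + 9045/74459·1 + 4283/10637·1 = 1 ✓
b·c: (-2171/10637)·(-7/4) + 9045/74459·(-77/36) + 4283/10637·1 = 1/2 ✓
b·c²: (-2171/10637)·49/16 + 9045/74459·5929/1296 + 4283/10637·1 = 1/3 ✓
b·Ac: 9045/74459·119/36 + 4283/10637·(-7/12) = 1/6 ✓
b·c³: (-2171/10637)·(-343/64) + 9045/74459·(-456533/46656) + 4283/10637·1 = 257195/835488 ≠ 1/4 ⇒ order 3.
b·(c∘Ac): 9045/74459·(-9163/1296) + 4283/10637·(-7/12) = -558439/510576 ≠ 1/8
b·Ac²: 9045/74459·(-833/144) + 4283/10637·245/108 = 88025/417744 ≠ 1/12
b·A²c: 4283/10637·119/24 = 509677/255288 ≠ 1/24

3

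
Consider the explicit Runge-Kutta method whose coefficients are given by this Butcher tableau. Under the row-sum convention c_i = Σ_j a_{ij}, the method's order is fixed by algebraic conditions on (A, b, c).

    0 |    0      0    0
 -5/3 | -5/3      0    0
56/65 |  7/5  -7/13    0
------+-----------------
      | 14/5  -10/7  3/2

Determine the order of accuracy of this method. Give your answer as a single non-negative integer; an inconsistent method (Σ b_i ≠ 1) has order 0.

0

b = (14/5, -10/7, 3/2)
c = (0, -5/3, 56/65)
Ac = (0, 0, 35/39)
Σ b_i: 14/5·1 + (-10/7)·1 + 3/2·1 = 201/70 ≠ 1 ⇒ order 0.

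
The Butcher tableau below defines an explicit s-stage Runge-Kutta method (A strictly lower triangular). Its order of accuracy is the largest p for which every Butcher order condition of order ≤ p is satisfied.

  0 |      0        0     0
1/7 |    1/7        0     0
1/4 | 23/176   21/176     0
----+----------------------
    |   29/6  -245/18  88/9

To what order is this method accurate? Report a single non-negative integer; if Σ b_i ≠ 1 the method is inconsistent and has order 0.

3

b = (29/6, -245/18, 88/9)
c = (0, 1/7, 1/4)
Ac = (0, 0, 3/176)
Σ b_i: 29/6·1 + (-245/18)·1 + 88/9·1 = 1 ✓
b·c: (-245/18)·1/7 + 88/9·1/4 = 1/2 ✓
b·c²: (-245/18)·1/49 + 88/9·1/16 = 1/3 ✓
b·Ac: 88/9·3/176 = 1/6 ✓; 3 stages ⇒ order 3.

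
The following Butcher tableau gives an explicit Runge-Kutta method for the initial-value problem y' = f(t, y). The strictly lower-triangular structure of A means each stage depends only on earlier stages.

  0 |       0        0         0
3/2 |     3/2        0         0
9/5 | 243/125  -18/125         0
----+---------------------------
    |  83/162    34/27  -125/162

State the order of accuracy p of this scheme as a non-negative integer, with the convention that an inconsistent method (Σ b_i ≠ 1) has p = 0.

3

b = (83/162, 34/27, -125/162)
c = (0, 3/2, 9/5)
Ac = (0, 0, -27/125)
Σ b_i: 83/162·1 + 34/27·1 + (-125/162)·1 = 1 ✓
b·c: 34/27·3/2 + (-125/162)·9/5 = 1/2 ✓
b·c²: 34/27·9/4 + (-125/162)·81/25 = 1/3 ✓
b·Ac: (-125/162)·(-27/125) = 1/6 ✓; 3 stages ⇒ order 3.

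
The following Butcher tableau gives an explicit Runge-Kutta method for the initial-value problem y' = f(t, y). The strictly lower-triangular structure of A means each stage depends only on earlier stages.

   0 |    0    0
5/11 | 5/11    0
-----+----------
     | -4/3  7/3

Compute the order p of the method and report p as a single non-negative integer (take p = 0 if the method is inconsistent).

1

b = (-4/3, 7/3)
c = (0, 5/11)
Σ b_i: (-4/3)·1 + 7/3·1 = 1 ✓
b·c: 7/3·5/11 = 35/33 ≠ 1/2 ⇒ order 1.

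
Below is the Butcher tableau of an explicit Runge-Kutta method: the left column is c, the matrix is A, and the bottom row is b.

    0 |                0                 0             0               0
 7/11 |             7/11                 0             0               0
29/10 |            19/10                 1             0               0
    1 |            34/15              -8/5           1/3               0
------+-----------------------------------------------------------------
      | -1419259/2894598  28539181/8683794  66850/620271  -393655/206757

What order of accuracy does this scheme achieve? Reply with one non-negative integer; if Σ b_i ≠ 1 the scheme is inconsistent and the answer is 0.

3

b = (-1419259/2894598, 28539181/8683794, 66850/620271, -393655/206757)
c = (0, 7/11, 29/10, 1)
Ac = (0, 0, 7/11, -17/330)
Σ b_i: (-1419259/2894598)·1 + 28539181/8683794·1 + 66850/620271·1 + (-393655/206757)·1 = 1 ✓
b·c: 28539181/8683794·7/11 + 66850/620271·29/10 + (-393655/206757)·1 = 1/2 ✓
b·c²: 28539181/8683794·49/121 + 66850/620271·841/100 + (-393655/206757)·1 = 1/3 ✓
b·Ac: 66850/620271·7/11 + (-393655/206757)·(-17/330) = 1/6 ✓
b·c³: 28539181/8683794·343/1331 + 66850/620271·24389/1000 + (-393655/206757)·1 = 71482871/45486540 ≠ 1/4 ⇒ order 3.
b·(c∘Ac): 66850/620271·203/110 + (-393655/206757)·(-17/330) = 4052537/13645962 ≠ 1/8
b·Ac²: 66850/620271·49/121 + (-393655/206757)·78241/36300 = -184681187/45486540 ≠ 1/12
b·A²c: (-393655/206757)·7/33 = -2755585/6822981 ≠ 1/24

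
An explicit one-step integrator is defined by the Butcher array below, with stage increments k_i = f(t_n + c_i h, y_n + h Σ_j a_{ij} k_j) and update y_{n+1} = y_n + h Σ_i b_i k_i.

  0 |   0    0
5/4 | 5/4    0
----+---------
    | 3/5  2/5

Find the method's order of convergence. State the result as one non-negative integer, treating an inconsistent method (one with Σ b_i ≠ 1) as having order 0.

2

b = (3/5, 2/5)
c = (0, 5/4)
Σ b_i: 3/5·1 + 2/5·1 = 1 ✓
b·c: 2/5·5/4 = 1/2 ✓; 2 stages ⇒ order 2.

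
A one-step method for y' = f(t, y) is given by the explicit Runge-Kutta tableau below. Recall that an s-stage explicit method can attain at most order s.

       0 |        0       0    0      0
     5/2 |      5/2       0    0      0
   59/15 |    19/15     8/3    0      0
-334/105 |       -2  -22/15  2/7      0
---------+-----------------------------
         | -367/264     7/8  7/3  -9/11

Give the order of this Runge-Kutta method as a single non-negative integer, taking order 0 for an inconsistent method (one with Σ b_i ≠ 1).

1

b = (-367/264, 7/8, 7/3, -9/11)
c = (0, 5/2, 59/15, -334/105)
Ac = (0, 0, 20/3, -89/35)
Σ b_i: (-367/264)·1 + 7/8·1 + 7/3·1 + (-9/11)·1 = 1 ✓
b·c: 7/8·5/2 + 7/3·59/15 + (-9/11)·(-334/105) = 774379/55440 ≠ 1/2 ⇒ order 1.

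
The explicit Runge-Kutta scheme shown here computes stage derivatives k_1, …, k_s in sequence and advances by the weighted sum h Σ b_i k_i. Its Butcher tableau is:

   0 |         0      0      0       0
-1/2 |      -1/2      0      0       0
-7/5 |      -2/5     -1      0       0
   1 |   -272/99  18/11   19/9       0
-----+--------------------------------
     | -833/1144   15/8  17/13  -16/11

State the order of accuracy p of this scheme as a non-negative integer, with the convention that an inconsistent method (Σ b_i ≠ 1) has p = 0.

1

b = (-833/1144, 15/8, 17/13, -16/11)
c = (0, -1/2, -7/5, 1)
Ac = (0, 0, 1/2, -1868/495)
Σ b_i: (-833/1144)·1 + 15/8·1 + 17/13·1 + (-16/11)·1 = 1 ✓
b·c: 15/8·(-1/2) + 17/13·(-7/5) + (-16/11)·1 = -48309/11440 ≠ 1/2 ⇒ order 1.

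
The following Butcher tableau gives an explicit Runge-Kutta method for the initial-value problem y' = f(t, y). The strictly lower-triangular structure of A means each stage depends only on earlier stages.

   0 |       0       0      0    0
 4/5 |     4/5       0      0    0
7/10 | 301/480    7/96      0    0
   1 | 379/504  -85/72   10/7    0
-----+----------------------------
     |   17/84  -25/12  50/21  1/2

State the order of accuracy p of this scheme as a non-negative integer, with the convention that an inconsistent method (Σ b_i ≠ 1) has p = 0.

4

b = (17/84, -25/12, 50/21, 1/2)
c = (0, 4/5, 7/10, 1)
Ac = (0, 0, 7/120, 1/18)
Σ b_i: 17/84·1 + (-25/12)·1 + 50/21·1 + 1/2·1 = 1 ✓
b·c: (-25/12)·4/5 + 50/21·7/10 + 1/2·1 = 1/2 ✓
b·c²: (-25/12)·16/25 + 50/21·49/100 + 1/2·1 = 1/3 ✓
b·Ac: 50/21·7/120 + 1/2·1/18 = 1/6 ✓
b·c³: (-25/12)·64/125 + 50/21·343/1000 + 1/2·1 = 1/4 ✓
b·(c∘Ac): 50/21·49/1200 + 1/2·1/18 = 1/8 ✓
b·Ac²: 50/21·7/150 + 1/2·(-1/18) = 1/12 ✓
b·A²c: 1/2·1/12 = 1/24 ✓; 4 stages ⇒ order 4.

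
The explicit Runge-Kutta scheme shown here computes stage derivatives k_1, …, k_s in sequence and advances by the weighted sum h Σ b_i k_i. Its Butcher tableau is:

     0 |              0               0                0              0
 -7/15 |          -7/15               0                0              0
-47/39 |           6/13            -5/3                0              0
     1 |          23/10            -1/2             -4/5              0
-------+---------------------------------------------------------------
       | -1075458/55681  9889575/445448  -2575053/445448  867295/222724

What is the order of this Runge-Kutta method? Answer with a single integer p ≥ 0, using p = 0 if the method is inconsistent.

3

b = (-1075458/55681, 9889575/445448, -2575053/445448, 867295/222724)
c = (0, -7/15, -47/39, 1)
Ac = (0, 0, 7/9, 467/390)
Σ b_i: (-1075458/55681)·1 + 9889575/445448·1 + (-2575053/445448)·1 + 867295/222724·1 = 1 ✓
b·c: 9889575/445448·(-7/15) + (-2575053/445448)·(-47/39) + 867295/222724·1 = 1/2 ✓
b·c²: 9889575/445448·49/225 + (-2575053/445448)·2209/1521 + 867295/222724·1 = 1/3 ✓
b·Ac: (-2575053/445448)·7/9 + 867295/222724·467/390 = 1/6 ✓
b·c³: 9889575/445448·(-343/3375) + (-2575053/445448)·(-103823/59319) + 867295/222724·1 = 765838009/65146770 ≠ 1/4 ⇒ order 3.
b·(c∘Ac): (-2575053/445448)·(-329/351) + 867295/222724·467/390 = 2245357/222724 ≠ 1/8
b·Ac²: (-2575053/445448)·(-49/135) + 867295/222724·(-96641/76050) = -185677819/65146770 ≠ 1/12
b·A²c: 867295/222724·(-28/45) = -1214213/501129 ≠ 1/24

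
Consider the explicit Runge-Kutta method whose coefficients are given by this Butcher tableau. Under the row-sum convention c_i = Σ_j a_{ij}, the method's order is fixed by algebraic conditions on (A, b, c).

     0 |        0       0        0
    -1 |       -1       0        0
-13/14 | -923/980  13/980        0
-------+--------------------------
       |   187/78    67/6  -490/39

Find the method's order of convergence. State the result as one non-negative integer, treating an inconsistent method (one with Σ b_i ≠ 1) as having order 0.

b = (187/78, 67/6, -490/39)
c = (0, -1, -13/14)
Ac = (0, 0, -13/980)
Σ b_i: 187/78·1 + 67/6·1 + (-490/39)·1 = 1 ✓
b·c: 67/6·(-1) + (-490/39)·(-13/14) = 1/2 ✓
b·c²: 67/6·1 + (-490/39)·169/196 = 1/3 ✓
b·Ac: (-490/39)·(-13/980) = 1/6 ✓; 3 stages ⇒ order 3.

3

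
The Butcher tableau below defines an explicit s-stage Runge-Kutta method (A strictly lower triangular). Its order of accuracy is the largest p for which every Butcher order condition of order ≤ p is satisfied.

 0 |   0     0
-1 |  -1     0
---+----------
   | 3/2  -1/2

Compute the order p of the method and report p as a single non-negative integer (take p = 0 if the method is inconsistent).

b = (3/2, -1/2)
c = (0, -1)
Σ b_i: 3/2·1 + (-1/2)·1 = 1 ✓
b·c: (-1/2)·(-1) = 1/2 ✓; 2 stages ⇒ order 2.

2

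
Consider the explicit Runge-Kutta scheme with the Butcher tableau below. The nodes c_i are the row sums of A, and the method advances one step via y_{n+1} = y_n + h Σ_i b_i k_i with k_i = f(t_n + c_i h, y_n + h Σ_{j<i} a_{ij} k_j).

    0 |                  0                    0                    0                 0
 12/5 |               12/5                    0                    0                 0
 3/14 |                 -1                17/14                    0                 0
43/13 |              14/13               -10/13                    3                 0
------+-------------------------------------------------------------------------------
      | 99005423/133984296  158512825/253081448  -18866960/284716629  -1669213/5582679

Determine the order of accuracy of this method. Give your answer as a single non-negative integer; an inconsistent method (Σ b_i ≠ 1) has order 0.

b = (99005423/133984296, 158512825/253081448, -18866960/284716629, -1669213/5582679)
c = (0, 12/5, 3/14, 43/13)
Ac = (0, 0, 102/35, -219/182)
Σ b_i: 99005423/133984296·1 + 158512825/253081448·1 + (-18866960/284716629)·1 + (-1669213/5582679)·1 = 1 ✓
b·c: 158512825/253081448·12/5 + (-18866960/284716629)·3/14 + (-1669213/5582679)·43/13 = 1/2 ✓
b·c²: 158512825/253081448·144/25 + (-18866960/284716629)·9/196 + (-1669213/5582679)·1849/169 = 1/3 ✓
b·Ac: (-18866960/284716629)·102/35 + (-1669213/5582679)·(-219/182) = 1/6 ✓
b·c³: 158512825/253081448·1728/125 + (-18866960/284716629)·27/2744 + (-1669213/5582679)·79507/2197 = -5493453863/2540118945 ≠ 1/4 ⇒ order 3.
b·(c∘Ac): (-18866960/284716629)·153/245 + (-1669213/5582679)·(-9417/2366) = 4275113/3721786 ≠ 1/8
b·Ac²: (-18866960/284716629)·1224/175 + (-1669213/5582679)·(-54693/12740) = 213662689/260525020 ≠ 1/12
b·A²c: (-1669213/5582679)·306/35 = -24322818/9304465 ≠ 1/24

3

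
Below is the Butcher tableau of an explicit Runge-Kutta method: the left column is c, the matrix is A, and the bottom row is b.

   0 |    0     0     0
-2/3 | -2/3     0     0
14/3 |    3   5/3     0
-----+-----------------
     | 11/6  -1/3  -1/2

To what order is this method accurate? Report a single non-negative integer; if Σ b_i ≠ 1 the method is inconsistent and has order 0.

b = (11/6, -1/3, -1/2)
c = (0, -2/3, 14/3)
Ac = (0, 0, -10/9)
Σ b_i: 11/6·1 + (-1/3)·1 + (-1/2)·1 = 1 ✓
b·c: (-1/3)·(-2/3) + (-1/2)·14/3 = -19/9 ≠ 1/2 ⇒ order 1.

1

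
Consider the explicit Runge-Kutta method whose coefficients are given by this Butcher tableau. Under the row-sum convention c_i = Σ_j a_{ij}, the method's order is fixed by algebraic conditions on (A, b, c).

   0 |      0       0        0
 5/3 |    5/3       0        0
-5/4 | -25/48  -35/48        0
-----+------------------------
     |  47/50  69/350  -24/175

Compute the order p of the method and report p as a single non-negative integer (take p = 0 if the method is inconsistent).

b = (47/50, 69/350, -24/175)
c = (0, 5/3, -5/4)
Ac = (0, 0, -175/144)
Σ b_i: 47/50·1 + 69/350·1 + (-24/175)·1 = 1 ✓
b·c: 69/350·5/3 + (-24/175)·(-5/4) = 1/2 ✓
b·c²: 69/350·25/9 + (-24/175)·25/16 = 1/3 ✓
b·Ac: (-24/175)·(-175/144) = 1/6 ✓; 3 stages ⇒ order 3.

3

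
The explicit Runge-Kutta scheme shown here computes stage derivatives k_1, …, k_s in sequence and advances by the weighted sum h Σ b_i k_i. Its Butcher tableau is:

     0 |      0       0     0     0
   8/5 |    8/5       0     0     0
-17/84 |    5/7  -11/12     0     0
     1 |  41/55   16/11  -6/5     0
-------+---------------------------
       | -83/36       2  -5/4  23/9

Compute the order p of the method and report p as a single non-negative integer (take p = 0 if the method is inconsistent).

1

b = (-83/36, 2, -5/4, 23/9)
c = (0, 8/5, -17/84, 1)
Ac = (0, 0, -22/15, 1979/770)
Σ b_i: (-83/36)·1 + 2·1 + (-5/4)·1 + 23/9·1 = 1 ✓
b·c: 2·8/5 + (-5/4)·(-17/84) + 23/9·1 = 30283/5040 ≠ 1/2 ⇒ order 1.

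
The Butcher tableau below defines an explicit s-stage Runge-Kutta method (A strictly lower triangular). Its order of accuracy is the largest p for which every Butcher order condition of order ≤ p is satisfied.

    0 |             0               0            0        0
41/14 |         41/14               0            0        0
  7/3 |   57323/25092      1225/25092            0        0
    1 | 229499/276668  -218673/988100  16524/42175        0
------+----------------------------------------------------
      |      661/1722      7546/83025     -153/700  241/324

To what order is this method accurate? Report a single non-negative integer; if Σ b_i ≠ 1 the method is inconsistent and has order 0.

4

b = (661/1722, 7546/83025, -153/700, 241/324)
c = (0, 41/14, 7/3, 1)
Ac = (0, 0, 175/1224, 513/1928)
Σ b_i: 661/1722·1 + 7546/83025·1 + (-153/700)·1 + 241/324·1 = 1 ✓
b·c: 7546/83025·41/14 + (-153/700)·7/3 + 241/324·1 = 1/2 ✓
b·c²: 7546/83025·1681/196 + (-153/700)·49/9 + 241/324·1 = 1/3 ✓
b·Ac: (-153/700)·175/1224 + 241/324·513/1928 = 1/6 ✓
b·c³: 7546/83025·68921/2744 + (-153/700)·343/27 + 241/324·1 = 1/4 ✓
b·(c∘Ac): (-153/700)·1225/3672 + 241/324·513/1928 = 1/8 ✓
b·Ac²: (-153/700)·1025/2448 + 241/324·6345/26992 = 1/12 ✓
b·A²c: 241/324·27/482 = 1/24 ✓; 4 stages ⇒ order 4.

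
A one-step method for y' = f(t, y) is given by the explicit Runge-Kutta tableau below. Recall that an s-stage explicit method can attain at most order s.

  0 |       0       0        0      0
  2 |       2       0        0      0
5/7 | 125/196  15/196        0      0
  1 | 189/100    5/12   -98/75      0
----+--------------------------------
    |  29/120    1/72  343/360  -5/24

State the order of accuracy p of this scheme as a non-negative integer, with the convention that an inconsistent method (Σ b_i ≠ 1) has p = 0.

4

b = (29/120, 1/72, 343/360, -5/24)
c = (0, 2, 5/7, 1)
Ac = (0, 0, 15/98, -1/10)
Σ b_i: 29/120·1 + 1/72·1 + 343/360·1 + (-5/24)·1 = 1 ✓
b·c: 1/72·2 + 343/360·5/7 + (-5/24)·1 = 1/2 ✓
b·c²: 1/72·4 + 343/360·25/49 + (-5/24)·1 = 1/3 ✓
b·Ac: 343/360·15/98 + (-5/24)·(-1/10) = 1/6 ✓
b·c³: 1/72·8 + 343/360·125/343 + (-5/24)·1 = 1/4 ✓
b·(c∘Ac): 343/360·75/686 + (-5/24)·(-1/10) = 1/8 ✓
b·Ac²: 343/360·15/49 + (-5/24)·1 = 1/12 ✓
b·A²c: (-5/24)·(-1/5) = 1/24 ✓; 4 stages ⇒ order 4.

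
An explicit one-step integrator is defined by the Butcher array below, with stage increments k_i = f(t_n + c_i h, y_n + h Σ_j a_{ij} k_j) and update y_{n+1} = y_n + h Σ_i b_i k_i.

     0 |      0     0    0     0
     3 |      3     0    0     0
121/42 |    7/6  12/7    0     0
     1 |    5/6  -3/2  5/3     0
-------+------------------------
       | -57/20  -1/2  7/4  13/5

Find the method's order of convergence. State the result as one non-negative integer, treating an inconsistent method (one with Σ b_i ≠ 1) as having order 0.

1

b = (-57/20, -1/2, 7/4, 13/5)
c = (0, 3, 121/42, 1)
Ac = (0, 0, 36/7, 19/63)
Σ b_i: (-57/20)·1 + (-1/2)·1 + 7/4·1 + 13/5·1 = 1 ✓
b·c: (-1/2)·3 + 7/4·121/42 + 13/5·1 = 737/120 ≠ 1/2 ⇒ order 1.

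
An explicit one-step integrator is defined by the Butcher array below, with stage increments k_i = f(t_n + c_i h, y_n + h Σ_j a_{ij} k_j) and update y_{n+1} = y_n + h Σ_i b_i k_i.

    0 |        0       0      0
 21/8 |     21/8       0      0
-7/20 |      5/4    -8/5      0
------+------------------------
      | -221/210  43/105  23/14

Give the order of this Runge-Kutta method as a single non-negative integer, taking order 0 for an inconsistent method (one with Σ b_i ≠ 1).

2

b = (-221/210, 43/105, 23/14)
c = (0, 21/8, -7/20)
Ac = (0, 0, -21/5)
Σ b_i: (-221/210)·1 + 43/105·1 + 23/14·1 = 1 ✓
b·c: 43/105·21/8 + 23/14·(-7/20) = 1/2 ✓
b·c²: 43/105·441/64 + 23/14·49/400 = 4837/1600 ≠ 1/3 ⇒ order 2.
b·Ac: 23/14·(-21/5) = -69/10 ≠ 1/6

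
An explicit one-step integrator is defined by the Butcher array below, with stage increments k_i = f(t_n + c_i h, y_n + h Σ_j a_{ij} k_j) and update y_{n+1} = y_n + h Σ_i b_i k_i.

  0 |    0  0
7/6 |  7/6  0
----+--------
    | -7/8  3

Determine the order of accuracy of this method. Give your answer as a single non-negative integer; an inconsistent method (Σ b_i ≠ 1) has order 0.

b = (-7/8, 3)
c = (0, 7/6)
Σ b_i: (-7/8)·1 + 3·1 = 17/8 ≠ 1 ⇒ order 0.

0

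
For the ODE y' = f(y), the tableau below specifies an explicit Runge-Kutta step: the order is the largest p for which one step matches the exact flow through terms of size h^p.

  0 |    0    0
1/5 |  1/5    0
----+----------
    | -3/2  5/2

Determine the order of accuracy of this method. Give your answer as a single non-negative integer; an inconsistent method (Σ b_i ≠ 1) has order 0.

b = (-3/2, 5/2)
c = (0, 1/5)
Σ b_i: (-3/2)·1 + 5/2·1 = 1 ✓
b·c: 5/2·1/5 = 1/2 ✓; 2 stages ⇒ order 2.

2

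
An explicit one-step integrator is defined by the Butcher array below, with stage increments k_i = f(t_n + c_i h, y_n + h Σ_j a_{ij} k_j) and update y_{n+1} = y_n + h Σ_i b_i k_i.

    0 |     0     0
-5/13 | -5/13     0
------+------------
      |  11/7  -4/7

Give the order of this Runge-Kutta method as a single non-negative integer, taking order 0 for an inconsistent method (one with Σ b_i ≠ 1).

b = (11/7, -4/7)
c = (0, -5/13)
Σ b_i: 11/7·1 + (-4/7)·1 = 1 ✓
b·c: (-4/7)·(-5/13) = 20/91 ≠ 1/2 ⇒ order 1.

1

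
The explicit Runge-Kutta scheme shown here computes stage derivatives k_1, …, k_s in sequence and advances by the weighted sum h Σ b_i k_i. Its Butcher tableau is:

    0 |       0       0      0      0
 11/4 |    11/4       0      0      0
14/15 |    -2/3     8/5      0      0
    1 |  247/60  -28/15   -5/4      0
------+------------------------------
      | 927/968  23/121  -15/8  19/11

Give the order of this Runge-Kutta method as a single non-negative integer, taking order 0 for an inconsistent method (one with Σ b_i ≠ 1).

2

b = (927/968, 23/121, -15/8, 19/11)
c = (0, 11/4, 14/15, 1)
Ac = (0, 0, 22/5, -63/10)
Σ b_i: 927/968·1 + 23/121·1 + (-15/8)·1 + 19/11·1 = 1 ✓
b·c: 23/121·11/4 + (-15/8)·14/15 + 19/11·1 = 1/2 ✓
b·c²: 23/121·121/16 + (-15/8)·196/225 + 19/11·1 = 4043/2640 ≠ 1/3 ⇒ order 2.
b·Ac: (-15/8)·22/5 + 19/11·(-63/10) = -4209/220 ≠ 1/6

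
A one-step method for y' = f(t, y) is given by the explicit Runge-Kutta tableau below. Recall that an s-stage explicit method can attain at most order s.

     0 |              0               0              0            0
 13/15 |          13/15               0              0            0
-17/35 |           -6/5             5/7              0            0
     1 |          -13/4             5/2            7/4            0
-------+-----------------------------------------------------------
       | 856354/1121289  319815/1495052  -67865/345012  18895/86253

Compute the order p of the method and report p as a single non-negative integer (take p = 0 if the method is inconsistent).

3

b = (856354/1121289, 319815/1495052, -67865/345012, 18895/86253)
c = (0, 13/15, -17/35, 1)
Ac = (0, 0, 13/21, 79/60)
Σ b_i: 856354/1121289·1 + 319815/1495052·1 + (-67865/345012)·1 + 18895/86253·1 = 1 ✓
b·c: 319815/1495052·13/15 + (-67865/345012)·(-17/35) + 18895/86253·1 = 1/2 ✓
b·c²: 319815/1495052·169/225 + (-67865/345012)·289/1225 + 18895/86253·1 = 1/3 ✓
b·Ac: (-67865/345012)·13/21 + 18895/86253·79/60 = 1/6 ✓
b·c³: 319815/1495052·2197/3375 + (-67865/345012)·(-4913/42875) + 18895/86253·1 = 3832497/10062850 ≠ 1/4 ⇒ order 3.
b·(c∘Ac): (-67865/345012)·(-221/735) + 18895/86253·79/60 = 179879/517518 ≠ 1/8
b·Ac²: (-67865/345012)·169/315 + 18895/86253·14431/6300 = 3588797/9056565 ≠ 1/12
b·A²c: 18895/86253·13/12 = 245635/1035036 ≠ 1/24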